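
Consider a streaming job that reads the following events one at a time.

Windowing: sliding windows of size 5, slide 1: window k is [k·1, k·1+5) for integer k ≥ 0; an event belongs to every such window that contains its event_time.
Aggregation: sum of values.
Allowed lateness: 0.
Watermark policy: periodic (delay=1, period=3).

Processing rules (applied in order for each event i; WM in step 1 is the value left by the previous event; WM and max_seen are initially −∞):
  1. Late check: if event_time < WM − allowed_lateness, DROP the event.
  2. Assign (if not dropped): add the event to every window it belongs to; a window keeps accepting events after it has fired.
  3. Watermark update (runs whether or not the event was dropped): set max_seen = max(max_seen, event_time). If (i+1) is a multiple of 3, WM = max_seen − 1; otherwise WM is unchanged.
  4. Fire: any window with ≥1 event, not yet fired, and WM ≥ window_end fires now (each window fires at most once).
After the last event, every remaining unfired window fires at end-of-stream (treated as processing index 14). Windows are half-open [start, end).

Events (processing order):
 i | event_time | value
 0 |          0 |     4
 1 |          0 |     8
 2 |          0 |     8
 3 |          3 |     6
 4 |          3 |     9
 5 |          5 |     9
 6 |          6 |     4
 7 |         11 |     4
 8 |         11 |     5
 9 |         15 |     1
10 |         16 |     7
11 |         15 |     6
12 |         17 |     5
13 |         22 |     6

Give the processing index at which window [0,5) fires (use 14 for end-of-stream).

i=0 t=0 v=4: → [0,5); WM=−∞
i=1 t=0 v=8: → [0,5); WM=−∞
i=2 t=0 v=8: → [0,5); WM=-1
i=3 t=3 v=6: → [3,8),[2,7),[1,6),[0,5); WM=-1
i=4 t=3 v=9: → [3,8),[2,7),[1,6),[0,5); WM=-1
i=5 t=5 v=9: → [5,10),[4,9),[3,8),[2,7),[1,6); WM=4
i=6 t=6 v=4: → [6,11),[5,10),[4,9),[3,8),[2,7); WM=4
i=7 t=11 v=4: → [11,16),[10,15),[9,14),[8,13),[7,12); WM=4
i=8 t=11 v=5: → [11,16),[10,15),[9,14),[8,13),[7,12); WM=10; [0,5) fires=35 [1,6) fires=24 [2,7) fires=28 [3,8) fires=28 [4,9) fires=13 [5,10) fires=13
i=9 t=15 v=1: → [15,20),[14,19),[13,18),[12,17),[11,16); WM=10
i=10 t=16 v=7: → [16,21),[15,20),[14,19),[13,18),[12,17); WM=10
i=11 t=15 v=6: → [15,20),[14,19),[13,18),[12,17),[11,16); WM=15; [6,11) fires=4 [7,12) fires=9 [8,13) fires=9 [9,14) fires=9 [10,15) fires=9
i=12 t=17 v=5: → [17,22),[16,21),[15,20),[14,19),[13,18); WM=15
i=13 t=22 v=6: → [22,27),[21,26),[20,25),[19,24),[18,23); WM=15

8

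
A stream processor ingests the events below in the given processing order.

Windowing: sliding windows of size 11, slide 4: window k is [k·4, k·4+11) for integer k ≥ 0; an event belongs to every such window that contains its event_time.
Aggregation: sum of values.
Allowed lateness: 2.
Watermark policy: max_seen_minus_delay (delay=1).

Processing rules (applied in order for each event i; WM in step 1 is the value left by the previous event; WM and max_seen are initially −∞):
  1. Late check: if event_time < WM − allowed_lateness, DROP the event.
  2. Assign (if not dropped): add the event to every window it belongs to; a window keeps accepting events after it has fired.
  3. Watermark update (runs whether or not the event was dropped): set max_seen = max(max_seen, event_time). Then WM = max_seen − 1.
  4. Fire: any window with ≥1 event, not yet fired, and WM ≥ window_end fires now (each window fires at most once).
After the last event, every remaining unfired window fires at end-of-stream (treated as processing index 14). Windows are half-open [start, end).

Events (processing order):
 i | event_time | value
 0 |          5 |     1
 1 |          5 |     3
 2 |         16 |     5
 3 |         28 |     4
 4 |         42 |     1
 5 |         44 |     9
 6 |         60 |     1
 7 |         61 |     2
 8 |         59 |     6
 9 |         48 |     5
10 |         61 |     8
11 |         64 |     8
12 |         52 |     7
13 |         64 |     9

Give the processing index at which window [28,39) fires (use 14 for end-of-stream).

i=0 t=5 v=1: → [4,15),[0,11); WM=4
i=1 t=5 v=3: → [4,15),[0,11); WM=4
i=2 t=16 v=5: → [16,27),[12,23),[8,19); WM=15; [0,11) fires=4 [4,15) fires=4
i=3 t=28 v=4: → [28,39),[24,35),[20,31); WM=27; [8,19) fires=5 [12,23) fires=5 [16,27) fires=5
i=4 t=42 v=1: → [40,51),[36,47),[32,43); WM=41; [20,31) fires=4 [24,35) fires=4 [28,39) fires=4
i=5 t=44 v=9: → [44,55),[40,51),[36,47); WM=43; [32,43) fires=1
i=6 t=60 v=1: → [60,71),[56,67),[52,63); WM=59; [36,47) fires=10 [40,51) fires=10 [44,55) fires=9
i=7 t=61 v=2: → [60,71),[56,67),[52,63); WM=60
i=8 t=59 v=6: → [56,67),[52,63); WM=60
i=9 t=48 v=5: DROP (t<60-2); WM=60
i=10 t=61 v=8: → [60,71),[56,67),[52,63); WM=60
i=11 t=64 v=8: → [64,75),[60,71),[56,67); WM=63; [52,63) fires=17
i=12 t=52 v=7: DROP (t<63-2); WM=63
i=13 t=64 v=9: → [64,75),[60,71),[56,67); WM=63

4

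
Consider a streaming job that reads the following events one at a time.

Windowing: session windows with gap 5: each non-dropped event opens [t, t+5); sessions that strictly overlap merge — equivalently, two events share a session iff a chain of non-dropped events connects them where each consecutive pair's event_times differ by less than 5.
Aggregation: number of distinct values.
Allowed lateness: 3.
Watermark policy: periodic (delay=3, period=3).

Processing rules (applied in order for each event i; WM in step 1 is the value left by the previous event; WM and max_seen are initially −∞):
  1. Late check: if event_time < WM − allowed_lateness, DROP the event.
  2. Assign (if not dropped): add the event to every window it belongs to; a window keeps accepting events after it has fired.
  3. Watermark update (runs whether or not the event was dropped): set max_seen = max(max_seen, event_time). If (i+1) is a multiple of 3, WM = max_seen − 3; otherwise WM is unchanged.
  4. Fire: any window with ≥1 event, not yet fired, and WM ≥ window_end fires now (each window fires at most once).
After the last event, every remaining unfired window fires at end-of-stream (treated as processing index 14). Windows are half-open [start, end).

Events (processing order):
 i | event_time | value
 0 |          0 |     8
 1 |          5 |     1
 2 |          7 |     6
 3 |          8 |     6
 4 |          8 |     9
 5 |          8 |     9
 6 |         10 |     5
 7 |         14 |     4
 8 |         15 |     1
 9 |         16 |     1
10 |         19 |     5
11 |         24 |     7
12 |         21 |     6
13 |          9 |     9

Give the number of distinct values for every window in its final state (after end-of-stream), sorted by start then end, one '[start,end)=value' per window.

[0,5)=1 [5,29)=6

i=0 t=0 v=8: → [0,5); WM=−∞
i=1 t=5 v=1: → [5,10); WM=−∞
i=2 t=7 v=6: → [5,12); WM=4
i=3 t=8 v=6: → [5,13); WM=4
i=4 t=8 v=9: → [5,13); WM=4
i=5 t=8 v=9: → [5,13); WM=5
i=6 t=10 v=5: → [5,15); WM=5
i=7 t=14 v=4: → [5,19); WM=5
i=8 t=15 v=1: → [5,20); WM=12
i=9 t=16 v=1: → [5,21); WM=12
i=10 t=19 v=5: → [5,24); WM=12
i=11 t=24 v=7: → [24,29); WM=21
i=12 t=21 v=6: → [5,29); WM=21
i=13 t=9 v=9: DROP (t<21-3); WM=21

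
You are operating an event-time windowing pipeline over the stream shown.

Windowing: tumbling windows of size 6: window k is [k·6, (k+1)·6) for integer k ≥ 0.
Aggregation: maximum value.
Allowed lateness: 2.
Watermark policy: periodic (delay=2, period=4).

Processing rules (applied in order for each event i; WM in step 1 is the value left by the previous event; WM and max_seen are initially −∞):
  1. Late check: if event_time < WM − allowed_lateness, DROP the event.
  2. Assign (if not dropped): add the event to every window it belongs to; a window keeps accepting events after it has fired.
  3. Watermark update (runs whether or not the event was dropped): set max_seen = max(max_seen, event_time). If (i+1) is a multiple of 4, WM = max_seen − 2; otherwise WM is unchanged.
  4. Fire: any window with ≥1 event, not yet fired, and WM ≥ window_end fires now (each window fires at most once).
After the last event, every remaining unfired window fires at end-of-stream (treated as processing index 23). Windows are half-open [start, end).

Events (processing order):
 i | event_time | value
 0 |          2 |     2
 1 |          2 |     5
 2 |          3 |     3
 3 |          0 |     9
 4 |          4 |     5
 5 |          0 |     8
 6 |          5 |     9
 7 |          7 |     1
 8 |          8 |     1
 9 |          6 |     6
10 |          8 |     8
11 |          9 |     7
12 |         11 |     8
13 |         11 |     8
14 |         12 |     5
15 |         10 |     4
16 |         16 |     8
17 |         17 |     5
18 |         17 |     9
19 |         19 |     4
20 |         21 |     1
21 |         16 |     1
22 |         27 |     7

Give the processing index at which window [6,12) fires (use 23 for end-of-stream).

19

i=0 t=2 v=2: → [0,6); WM=−∞
i=1 t=2 v=5: → [0,6); WM=−∞
i=2 t=3 v=3: → [0,6); WM=−∞
i=3 t=0 v=9: → [0,6); WM=1
i=4 t=4 v=5: → [0,6); WM=1
i=5 t=0 v=8: → [0,6); WM=1
i=6 t=5 v=9: → [0,6); WM=1
i=7 t=7 v=1: → [6,12); WM=5
i=8 t=8 v=1: → [6,12); WM=5
i=9 t=6 v=6: → [6,12); WM=5
i=10 t=8 v=8: → [6,12); WM=5
i=11 t=9 v=7: → [6,12); WM=7; [0,6) fires=9
i=12 t=11 v=8: → [6,12); WM=7
i=13 t=11 v=8: → [6,12); WM=7
i=14 t=12 v=5: → [12,18); WM=7
i=15 t=10 v=4: → [6,12); WM=10
i=16 t=16 v=8: → [12,18); WM=10
i=17 t=17 v=5: → [12,18); WM=10
i=18 t=17 v=9: → [12,18); WM=10
i=19 t=19 v=4: → [18,24); WM=17; [6,12) fires=8
i=20 t=21 v=1: → [18,24); WM=17
i=21 t=16 v=1: → [12,18); WM=17
i=22 t=27 v=7: → [24,30); WM=17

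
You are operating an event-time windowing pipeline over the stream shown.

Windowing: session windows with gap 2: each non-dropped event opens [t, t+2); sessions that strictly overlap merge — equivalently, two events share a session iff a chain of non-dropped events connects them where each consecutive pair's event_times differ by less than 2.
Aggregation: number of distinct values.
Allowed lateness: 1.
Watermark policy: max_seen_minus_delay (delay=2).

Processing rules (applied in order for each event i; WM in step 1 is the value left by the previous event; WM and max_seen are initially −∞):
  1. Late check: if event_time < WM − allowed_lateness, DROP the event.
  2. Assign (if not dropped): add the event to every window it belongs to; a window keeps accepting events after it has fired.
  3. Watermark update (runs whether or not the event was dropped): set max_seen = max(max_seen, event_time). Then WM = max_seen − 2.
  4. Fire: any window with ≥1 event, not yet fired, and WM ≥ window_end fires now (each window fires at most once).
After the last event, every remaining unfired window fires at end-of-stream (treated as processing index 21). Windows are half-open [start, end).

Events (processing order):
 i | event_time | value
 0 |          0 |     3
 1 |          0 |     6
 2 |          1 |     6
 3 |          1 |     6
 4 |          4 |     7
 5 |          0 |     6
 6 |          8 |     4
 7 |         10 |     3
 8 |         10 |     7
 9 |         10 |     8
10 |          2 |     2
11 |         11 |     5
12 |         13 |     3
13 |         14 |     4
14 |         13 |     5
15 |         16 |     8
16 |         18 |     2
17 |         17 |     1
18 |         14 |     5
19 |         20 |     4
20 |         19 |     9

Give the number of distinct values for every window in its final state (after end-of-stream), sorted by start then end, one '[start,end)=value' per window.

i=0 t=0 v=3: → [0,2); WM=-2
i=1 t=0 v=6: → [0,2); WM=-2
i=2 t=1 v=6: → [0,3); WM=-1
i=3 t=1 v=6: → [0,3); WM=-1
i=4 t=4 v=7: → [4,6); WM=2
i=5 t=0 v=6: DROP (t<2-1); WM=2
i=6 t=8 v=4: → [8,10); WM=6
i=7 t=10 v=3: → [10,12); WM=8
i=8 t=10 v=7: → [10,12); WM=8
i=9 t=10 v=8: → [10,12); WM=8
i=10 t=2 v=2: DROP (t<8-1); WM=8
i=11 t=11 v=5: → [10,13); WM=9
i=12 t=13 v=3: → [13,15); WM=11
i=13 t=14 v=4: → [13,16); WM=12
i=14 t=13 v=5: → [13,16); WM=12
i=15 t=16 v=8: → [16,18); WM=14
i=16 t=18 v=2: → [18,20); WM=16
i=17 t=17 v=1: → [16,20); WM=16
i=18 t=14 v=5: DROP (t<16-1); WM=16
i=19 t=20 v=4: → [20,22); WM=18
i=20 t=19 v=9: → [16,22); WM=18

[0,3)=2 [4,6)=1 [8,10)=1 [10,13)=4 [13,16)=3 [16,22)=5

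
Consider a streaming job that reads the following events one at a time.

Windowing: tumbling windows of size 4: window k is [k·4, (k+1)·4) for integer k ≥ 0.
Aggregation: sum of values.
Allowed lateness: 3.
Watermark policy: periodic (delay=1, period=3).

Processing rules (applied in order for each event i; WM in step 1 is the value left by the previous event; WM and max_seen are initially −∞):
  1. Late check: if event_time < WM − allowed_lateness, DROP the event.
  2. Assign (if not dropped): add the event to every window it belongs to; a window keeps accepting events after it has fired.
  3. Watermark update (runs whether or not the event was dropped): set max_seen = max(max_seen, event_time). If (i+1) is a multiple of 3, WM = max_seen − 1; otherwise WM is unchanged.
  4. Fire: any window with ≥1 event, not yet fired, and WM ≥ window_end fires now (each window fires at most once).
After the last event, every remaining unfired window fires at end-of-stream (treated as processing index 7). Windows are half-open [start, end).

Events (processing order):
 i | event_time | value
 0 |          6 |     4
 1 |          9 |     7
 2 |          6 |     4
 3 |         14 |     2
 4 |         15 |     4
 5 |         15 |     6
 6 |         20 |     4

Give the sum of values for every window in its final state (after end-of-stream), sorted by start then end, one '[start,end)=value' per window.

i=0 t=6 v=4: → [4,8); WM=−∞
i=1 t=9 v=7: → [8,12); WM=−∞
i=2 t=6 v=4: → [4,8); WM=8; [4,8) fires=8
i=3 t=14 v=2: → [12,16); WM=8
i=4 t=15 v=4: → [12,16); WM=8
i=5 t=15 v=6: → [12,16); WM=14; [8,12) fires=7
i=6 t=20 v=4: → [20,24); WM=14

[4,8)=8 [8,12)=7 [12,16)=12 [20,24)=4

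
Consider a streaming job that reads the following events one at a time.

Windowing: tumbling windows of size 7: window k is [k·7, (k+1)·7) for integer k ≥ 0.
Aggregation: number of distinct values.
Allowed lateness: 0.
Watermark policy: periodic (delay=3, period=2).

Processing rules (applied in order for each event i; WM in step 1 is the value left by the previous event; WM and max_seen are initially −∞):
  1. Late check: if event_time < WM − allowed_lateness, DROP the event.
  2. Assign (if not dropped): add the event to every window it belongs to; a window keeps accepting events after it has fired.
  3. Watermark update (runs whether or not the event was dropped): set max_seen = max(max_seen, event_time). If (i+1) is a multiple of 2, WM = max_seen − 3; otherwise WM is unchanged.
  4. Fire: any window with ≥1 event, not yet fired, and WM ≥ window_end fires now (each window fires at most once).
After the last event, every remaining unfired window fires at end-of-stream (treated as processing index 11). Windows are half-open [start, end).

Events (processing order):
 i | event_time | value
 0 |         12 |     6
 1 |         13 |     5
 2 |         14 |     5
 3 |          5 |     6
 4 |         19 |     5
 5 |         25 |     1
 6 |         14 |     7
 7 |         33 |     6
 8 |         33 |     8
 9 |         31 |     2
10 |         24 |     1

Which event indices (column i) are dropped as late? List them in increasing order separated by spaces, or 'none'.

i=0 t=12 v=6: → [7,14); WM=−∞
i=1 t=13 v=5: → [7,14); WM=10
i=2 t=14 v=5: → [14,21); WM=10
i=3 t=5 v=6: DROP (t<10-0); WM=11
i=4 t=19 v=5: → [14,21); WM=11
i=5 t=25 v=1: → [21,28); WM=22; [7,14) fires=2 [14,21) fires=1
i=6 t=14 v=7: DROP (t<22-0); WM=22
i=7 t=33 v=6: → [28,35); WM=30; [21,28) fires=1
i=8 t=33 v=8: → [28,35); WM=30
i=9 t=31 v=2: → [28,35); WM=30
i=10 t=24 v=1: DROP (t<30-0); WM=30

3 6 10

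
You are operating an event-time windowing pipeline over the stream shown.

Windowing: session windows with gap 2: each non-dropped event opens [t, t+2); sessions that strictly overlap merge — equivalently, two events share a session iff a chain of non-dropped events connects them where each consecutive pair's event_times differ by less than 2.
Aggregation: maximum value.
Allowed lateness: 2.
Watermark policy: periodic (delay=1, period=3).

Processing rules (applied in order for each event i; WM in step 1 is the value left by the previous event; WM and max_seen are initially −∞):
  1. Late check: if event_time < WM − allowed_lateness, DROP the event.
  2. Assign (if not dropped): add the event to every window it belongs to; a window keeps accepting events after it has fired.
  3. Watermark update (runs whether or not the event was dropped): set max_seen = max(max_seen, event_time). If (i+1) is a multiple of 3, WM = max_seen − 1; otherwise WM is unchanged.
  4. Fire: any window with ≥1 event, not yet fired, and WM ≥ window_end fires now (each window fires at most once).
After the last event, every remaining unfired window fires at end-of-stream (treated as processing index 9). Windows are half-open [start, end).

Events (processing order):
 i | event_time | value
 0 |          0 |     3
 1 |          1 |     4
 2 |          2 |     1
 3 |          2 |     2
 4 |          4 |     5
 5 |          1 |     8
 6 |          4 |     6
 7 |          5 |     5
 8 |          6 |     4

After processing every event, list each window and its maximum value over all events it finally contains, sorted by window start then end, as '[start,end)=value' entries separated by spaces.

[0,4)=8 [4,8)=6

i=0 t=0 v=3: → [0,2); WM=−∞
i=1 t=1 v=4: → [0,3); WM=−∞
i=2 t=2 v=1: → [0,4); WM=1
i=3 t=2 v=2: → [0,4); WM=1
i=4 t=4 v=5: → [4,6); WM=1
i=5 t=1 v=8: → [0,4); WM=3
i=6 t=4 v=6: → [4,6); WM=3
i=7 t=5 v=5: → [4,7); WM=3
i=8 t=6 v=4: → [4,8); WM=5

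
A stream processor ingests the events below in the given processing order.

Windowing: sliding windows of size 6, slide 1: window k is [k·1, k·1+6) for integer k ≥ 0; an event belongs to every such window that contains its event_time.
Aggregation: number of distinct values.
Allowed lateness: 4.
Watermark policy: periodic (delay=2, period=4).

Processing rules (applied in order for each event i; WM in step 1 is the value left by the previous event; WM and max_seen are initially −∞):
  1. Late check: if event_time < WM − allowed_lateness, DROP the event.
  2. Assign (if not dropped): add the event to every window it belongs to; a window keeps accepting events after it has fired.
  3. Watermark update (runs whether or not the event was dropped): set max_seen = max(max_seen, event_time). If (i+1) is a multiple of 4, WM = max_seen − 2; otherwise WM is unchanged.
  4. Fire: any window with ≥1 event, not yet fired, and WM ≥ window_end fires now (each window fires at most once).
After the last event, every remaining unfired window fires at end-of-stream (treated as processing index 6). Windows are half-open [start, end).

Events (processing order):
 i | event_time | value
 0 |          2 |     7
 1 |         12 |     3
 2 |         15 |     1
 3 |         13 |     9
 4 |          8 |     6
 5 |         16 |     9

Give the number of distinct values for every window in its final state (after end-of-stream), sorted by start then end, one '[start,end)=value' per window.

[0,6)=1 [1,7)=1 [2,8)=1 [7,13)=1 [8,14)=2 [9,15)=2 [10,16)=3 [11,17)=3 [12,18)=3 [13,19)=2 [14,20)=2 [15,21)=2 [16,22)=1

i=0 t=2 v=7: → [2,8),[1,7),[0,6); WM=−∞
i=1 t=12 v=3: → [12,18),[11,17),[10,16),[9,15),[8,14),[7,13); WM=−∞
i=2 t=15 v=1: → [15,21),[14,20),[13,19),[12,18),[11,17),[10,16); WM=−∞
i=3 t=13 v=9: → [13,19),[12,18),[11,17),[10,16),[9,15),[8,14); WM=13; [0,6) fires=1 [1,7) fires=1 [2,8) fires=1 [7,13) fires=1
i=4 t=8 v=6: DROP (t<13-4); WM=13
i=5 t=16 v=9: → [16,22),[15,21),[14,20),[13,19),[12,18),[11,17); WM=13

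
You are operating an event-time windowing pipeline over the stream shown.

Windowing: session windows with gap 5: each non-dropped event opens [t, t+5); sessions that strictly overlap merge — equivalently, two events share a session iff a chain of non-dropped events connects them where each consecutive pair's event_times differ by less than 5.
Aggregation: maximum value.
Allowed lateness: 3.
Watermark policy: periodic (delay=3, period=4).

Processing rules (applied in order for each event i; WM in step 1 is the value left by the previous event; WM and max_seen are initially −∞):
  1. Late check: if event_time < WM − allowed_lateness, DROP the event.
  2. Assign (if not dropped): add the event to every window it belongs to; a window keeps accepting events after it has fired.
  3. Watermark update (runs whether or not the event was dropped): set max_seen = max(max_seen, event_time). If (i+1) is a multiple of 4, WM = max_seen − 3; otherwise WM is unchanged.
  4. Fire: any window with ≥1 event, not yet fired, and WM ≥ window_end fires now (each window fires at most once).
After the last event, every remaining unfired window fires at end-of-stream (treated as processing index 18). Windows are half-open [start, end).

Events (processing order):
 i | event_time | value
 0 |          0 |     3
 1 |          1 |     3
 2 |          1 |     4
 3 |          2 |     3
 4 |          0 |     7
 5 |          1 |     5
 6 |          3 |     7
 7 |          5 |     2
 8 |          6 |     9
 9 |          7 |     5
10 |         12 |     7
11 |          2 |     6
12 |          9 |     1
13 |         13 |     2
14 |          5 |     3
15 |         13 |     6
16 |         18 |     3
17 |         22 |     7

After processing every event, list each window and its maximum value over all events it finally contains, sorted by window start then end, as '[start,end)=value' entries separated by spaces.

i=0 t=0 v=3: → [0,5); WM=−∞
i=1 t=1 v=3: → [0,6); WM=−∞
i=2 t=1 v=4: → [0,6); WM=−∞
i=3 t=2 v=3: → [0,7); WM=-1
i=4 t=0 v=7: → [0,7); WM=-1
i=5 t=1 v=5: → [0,7); WM=-1
i=6 t=3 v=7: → [0,8); WM=-1
i=7 t=5 v=2: → [0,10); WM=2
i=8 t=6 v=9: → [0,11); WM=2
i=9 t=7 v=5: → [0,12); WM=2
i=10 t=12 v=7: → [12,17); WM=2
i=11 t=2 v=6: → [0,12); WM=9
i=12 t=9 v=1: → [0,17); WM=9
i=13 t=13 v=2: → [0,18); WM=9
i=14 t=5 v=3: DROP (t<9-3); WM=9
i=15 t=13 v=6: → [0,18); WM=10
i=16 t=18 v=3: → [18,23); WM=10
i=17 t=22 v=7: → [18,27); WM=10

[0,18)=9 [18,27)=7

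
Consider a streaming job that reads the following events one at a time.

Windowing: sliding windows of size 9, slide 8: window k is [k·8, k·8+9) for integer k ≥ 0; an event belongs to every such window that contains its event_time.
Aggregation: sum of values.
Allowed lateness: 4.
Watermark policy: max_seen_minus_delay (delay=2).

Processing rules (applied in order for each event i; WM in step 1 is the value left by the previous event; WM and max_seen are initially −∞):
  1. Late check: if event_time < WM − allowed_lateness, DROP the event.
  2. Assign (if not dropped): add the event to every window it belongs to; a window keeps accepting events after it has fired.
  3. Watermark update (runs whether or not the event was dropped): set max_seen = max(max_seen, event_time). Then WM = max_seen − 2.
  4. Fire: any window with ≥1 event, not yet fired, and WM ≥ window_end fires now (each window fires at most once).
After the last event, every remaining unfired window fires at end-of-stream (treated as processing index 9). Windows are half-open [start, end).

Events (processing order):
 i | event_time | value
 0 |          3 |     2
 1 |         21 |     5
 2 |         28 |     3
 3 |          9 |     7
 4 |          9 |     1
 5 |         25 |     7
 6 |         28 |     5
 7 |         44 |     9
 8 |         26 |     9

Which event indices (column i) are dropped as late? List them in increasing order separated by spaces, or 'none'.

i=0 t=3 v=2: → [0,9); WM=1
i=1 t=21 v=5: → [16,25); WM=19; [0,9) fires=2
i=2 t=28 v=3: → [24,33); WM=26; [16,25) fires=5
i=3 t=9 v=7: DROP (t<26-4); WM=26
i=4 t=9 v=1: DROP (t<26-4); WM=26
i=5 t=25 v=7: → [24,33); WM=26
i=6 t=28 v=5: → [24,33); WM=26
i=7 t=44 v=9: → [40,49); WM=42; [24,33) fires=15
i=8 t=26 v=9: DROP (t<42-4); WM=42

3 4 8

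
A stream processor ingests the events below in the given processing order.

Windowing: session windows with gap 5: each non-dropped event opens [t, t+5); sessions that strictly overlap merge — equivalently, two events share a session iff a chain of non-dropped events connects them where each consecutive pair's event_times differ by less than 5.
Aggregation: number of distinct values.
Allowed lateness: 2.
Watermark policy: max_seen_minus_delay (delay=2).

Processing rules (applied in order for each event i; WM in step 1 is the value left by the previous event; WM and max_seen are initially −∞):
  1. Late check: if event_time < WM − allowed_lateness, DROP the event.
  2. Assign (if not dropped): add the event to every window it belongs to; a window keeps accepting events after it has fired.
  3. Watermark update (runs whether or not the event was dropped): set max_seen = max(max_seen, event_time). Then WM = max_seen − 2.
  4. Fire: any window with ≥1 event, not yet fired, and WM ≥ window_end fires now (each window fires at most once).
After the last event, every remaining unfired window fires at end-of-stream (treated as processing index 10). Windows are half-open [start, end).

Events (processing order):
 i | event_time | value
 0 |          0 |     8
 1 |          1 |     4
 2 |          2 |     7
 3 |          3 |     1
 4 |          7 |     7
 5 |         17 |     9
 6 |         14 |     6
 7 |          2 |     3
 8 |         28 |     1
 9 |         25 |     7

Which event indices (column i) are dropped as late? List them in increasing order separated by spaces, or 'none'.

7

i=0 t=0 v=8: → [0,5); WM=-2
i=1 t=1 v=4: → [0,6); WM=-1
i=2 t=2 v=7: → [0,7); WM=0
i=3 t=3 v=1: → [0,8); WM=1
i=4 t=7 v=7: → [0,12); WM=5
i=5 t=17 v=9: → [17,22); WM=15
i=6 t=14 v=6: → [14,22); WM=15
i=7 t=2 v=3: DROP (t<15-2); WM=15
i=8 t=28 v=1: → [28,33); WM=26
i=9 t=25 v=7: → [25,33); WM=26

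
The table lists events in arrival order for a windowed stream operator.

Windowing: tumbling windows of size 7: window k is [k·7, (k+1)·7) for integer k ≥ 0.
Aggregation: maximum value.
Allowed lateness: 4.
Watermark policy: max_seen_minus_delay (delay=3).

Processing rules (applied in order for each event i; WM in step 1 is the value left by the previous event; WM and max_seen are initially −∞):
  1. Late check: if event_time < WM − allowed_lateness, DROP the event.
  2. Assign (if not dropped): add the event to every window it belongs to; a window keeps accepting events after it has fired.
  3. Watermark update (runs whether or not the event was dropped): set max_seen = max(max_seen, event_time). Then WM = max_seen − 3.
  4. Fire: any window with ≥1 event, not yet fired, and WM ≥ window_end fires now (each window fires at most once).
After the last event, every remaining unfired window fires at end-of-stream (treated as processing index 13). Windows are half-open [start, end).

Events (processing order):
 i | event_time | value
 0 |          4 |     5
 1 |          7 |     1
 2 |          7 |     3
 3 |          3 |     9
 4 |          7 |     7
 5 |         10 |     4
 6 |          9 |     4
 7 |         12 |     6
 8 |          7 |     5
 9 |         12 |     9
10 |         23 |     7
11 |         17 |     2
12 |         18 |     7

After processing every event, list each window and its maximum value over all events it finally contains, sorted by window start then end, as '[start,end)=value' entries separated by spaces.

[0,7)=9 [7,14)=9 [14,21)=7 [21,28)=7

i=0 t=4 v=5: → [0,7); WM=1
i=1 t=7 v=1: → [7,14); WM=4
i=2 t=7 v=3: → [7,14); WM=4
i=3 t=3 v=9: → [0,7); WM=4
i=4 t=7 v=7: → [7,14); WM=4
i=5 t=10 v=4: → [7,14); WM=7; [0,7) fires=9
i=6 t=9 v=4: → [7,14); WM=7
i=7 t=12 v=6: → [7,14); WM=9
i=8 t=7 v=5: → [7,14); WM=9
i=9 t=12 v=9: → [7,14); WM=9
i=10 t=23 v=7: → [21,28); WM=20; [7,14) fires=9
i=11 t=17 v=2: → [14,21); WM=20
i=12 t=18 v=7: → [14,21); WM=20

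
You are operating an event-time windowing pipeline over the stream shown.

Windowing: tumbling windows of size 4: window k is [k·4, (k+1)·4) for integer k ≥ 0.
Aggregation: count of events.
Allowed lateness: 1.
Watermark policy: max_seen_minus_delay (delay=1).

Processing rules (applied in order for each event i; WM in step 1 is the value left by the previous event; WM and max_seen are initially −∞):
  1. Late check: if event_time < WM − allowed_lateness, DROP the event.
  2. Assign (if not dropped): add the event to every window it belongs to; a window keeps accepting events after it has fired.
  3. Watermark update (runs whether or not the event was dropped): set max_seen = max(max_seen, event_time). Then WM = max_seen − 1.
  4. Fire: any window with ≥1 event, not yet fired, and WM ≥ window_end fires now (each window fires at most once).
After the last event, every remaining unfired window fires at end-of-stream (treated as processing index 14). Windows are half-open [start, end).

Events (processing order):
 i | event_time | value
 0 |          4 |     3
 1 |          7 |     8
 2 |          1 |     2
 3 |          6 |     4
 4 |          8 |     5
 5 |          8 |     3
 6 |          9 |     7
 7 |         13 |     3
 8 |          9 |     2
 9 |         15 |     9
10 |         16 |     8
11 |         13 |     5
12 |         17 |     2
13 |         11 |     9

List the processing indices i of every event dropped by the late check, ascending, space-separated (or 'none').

i=0 t=4 v=3: → [4,8); WM=3
i=1 t=7 v=8: → [4,8); WM=6
i=2 t=1 v=2: DROP (t<6-1); WM=6
i=3 t=6 v=4: → [4,8); WM=6
i=4 t=8 v=5: → [8,12); WM=7
i=5 t=8 v=3: → [8,12); WM=7
i=6 t=9 v=7: → [8,12); WM=8; [4,8) fires=3
i=7 t=13 v=3: → [12,16); WM=12; [8,12) fires=3
i=8 t=9 v=2: DROP (t<12-1); WM=12
i=9 t=15 v=9: → [12,16); WM=14
i=10 t=16 v=8: → [16,20); WM=15
i=11 t=13 v=5: DROP (t<15-1); WM=15
i=12 t=17 v=2: → [16,20); WM=16; [12,16) fires=2
i=13 t=11 v=9: DROP (t<16-1); WM=16

2 8 11 13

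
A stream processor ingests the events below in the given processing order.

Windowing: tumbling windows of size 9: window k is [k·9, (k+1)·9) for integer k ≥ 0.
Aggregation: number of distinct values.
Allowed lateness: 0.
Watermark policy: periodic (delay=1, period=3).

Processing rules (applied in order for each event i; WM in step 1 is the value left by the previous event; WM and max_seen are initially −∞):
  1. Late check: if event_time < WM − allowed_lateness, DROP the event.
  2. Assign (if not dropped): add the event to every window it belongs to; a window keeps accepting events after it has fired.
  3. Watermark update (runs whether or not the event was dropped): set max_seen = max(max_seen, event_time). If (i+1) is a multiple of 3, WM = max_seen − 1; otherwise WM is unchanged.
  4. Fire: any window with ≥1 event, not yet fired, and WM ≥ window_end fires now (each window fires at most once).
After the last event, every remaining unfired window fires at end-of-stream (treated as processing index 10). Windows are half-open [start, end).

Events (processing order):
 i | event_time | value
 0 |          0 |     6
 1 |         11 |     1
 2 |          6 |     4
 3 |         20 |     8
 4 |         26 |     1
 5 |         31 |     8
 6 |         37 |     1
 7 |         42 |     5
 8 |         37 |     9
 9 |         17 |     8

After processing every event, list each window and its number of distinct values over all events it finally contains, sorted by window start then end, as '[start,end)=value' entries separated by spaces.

[0,9)=2 [9,18)=1 [18,27)=2 [27,36)=1 [36,45)=3

i=0 t=0 v=6: → [0,9); WM=−∞
i=1 t=11 v=1: → [9,18); WM=−∞
i=2 t=6 v=4: → [0,9); WM=10; [0,9) fires=2
i=3 t=20 v=8: → [18,27); WM=10
i=4 t=26 v=1: → [18,27); WM=10
i=5 t=31 v=8: → [27,36); WM=30; [9,18) fires=1 [18,27) fires=2
i=6 t=37 v=1: → [36,45); WM=30
i=7 t=42 v=5: → [36,45); WM=30
i=8 t=37 v=9: → [36,45); WM=41; [27,36) fires=1
i=9 t=17 v=8: DROP (t<41-0); WM=41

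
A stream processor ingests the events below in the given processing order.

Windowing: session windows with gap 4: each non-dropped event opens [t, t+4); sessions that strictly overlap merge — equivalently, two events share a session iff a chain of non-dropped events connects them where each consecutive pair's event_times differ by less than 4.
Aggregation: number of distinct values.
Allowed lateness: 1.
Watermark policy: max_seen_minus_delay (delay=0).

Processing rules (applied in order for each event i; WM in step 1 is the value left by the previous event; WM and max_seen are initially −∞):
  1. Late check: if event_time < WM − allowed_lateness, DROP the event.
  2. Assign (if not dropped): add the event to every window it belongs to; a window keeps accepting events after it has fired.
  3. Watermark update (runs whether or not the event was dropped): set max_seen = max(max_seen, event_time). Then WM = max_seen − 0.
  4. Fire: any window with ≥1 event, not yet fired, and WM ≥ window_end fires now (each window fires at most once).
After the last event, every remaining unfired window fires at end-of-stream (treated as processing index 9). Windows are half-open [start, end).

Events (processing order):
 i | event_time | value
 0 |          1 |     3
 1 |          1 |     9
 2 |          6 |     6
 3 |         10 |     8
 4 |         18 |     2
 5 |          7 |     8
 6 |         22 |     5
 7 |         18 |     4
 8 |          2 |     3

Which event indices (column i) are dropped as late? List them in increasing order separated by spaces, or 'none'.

5 7 8

i=0 t=1 v=3: → [1,5); WM=1
i=1 t=1 v=9: → [1,5); WM=1
i=2 t=6 v=6: → [6,10); WM=6
i=3 t=10 v=8: → [10,14); WM=10
i=4 t=18 v=2: → [18,22); WM=18
i=5 t=7 v=8: DROP (t<18-1); WM=18
i=6 t=22 v=5: → [22,26); WM=22
i=7 t=18 v=4: DROP (t<22-1); WM=22
i=8 t=2 v=3: DROP (t<22-1); WM=22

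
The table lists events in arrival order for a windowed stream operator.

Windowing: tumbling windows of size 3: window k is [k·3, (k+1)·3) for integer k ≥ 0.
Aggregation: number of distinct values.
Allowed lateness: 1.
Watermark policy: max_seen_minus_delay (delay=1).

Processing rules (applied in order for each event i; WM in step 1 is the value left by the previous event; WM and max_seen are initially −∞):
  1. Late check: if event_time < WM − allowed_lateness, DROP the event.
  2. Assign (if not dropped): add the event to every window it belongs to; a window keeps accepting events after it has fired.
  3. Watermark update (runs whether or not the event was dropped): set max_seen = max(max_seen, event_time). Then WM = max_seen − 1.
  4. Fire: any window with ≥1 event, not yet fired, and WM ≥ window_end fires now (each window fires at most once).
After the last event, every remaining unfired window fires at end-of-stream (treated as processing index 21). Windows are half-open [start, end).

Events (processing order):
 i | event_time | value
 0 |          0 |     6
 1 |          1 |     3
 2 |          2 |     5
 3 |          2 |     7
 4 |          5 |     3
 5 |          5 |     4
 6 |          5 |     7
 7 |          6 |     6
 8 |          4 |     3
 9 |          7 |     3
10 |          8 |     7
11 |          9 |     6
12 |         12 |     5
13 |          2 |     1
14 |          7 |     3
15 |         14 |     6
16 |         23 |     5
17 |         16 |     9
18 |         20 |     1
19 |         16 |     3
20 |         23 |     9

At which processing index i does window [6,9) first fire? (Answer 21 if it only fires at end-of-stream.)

12

i=0 t=0 v=6: → [0,3); WM=-1
i=1 t=1 v=3: → [0,3); WM=0
i=2 t=2 v=5: → [0,3); WM=1
i=3 t=2 v=7: → [0,3); WM=1
i=4 t=5 v=3: → [3,6); WM=4; [0,3) fires=4
i=5 t=5 v=4: → [3,6); WM=4
i=6 t=5 v=7: → [3,6); WM=4
i=7 t=6 v=6: → [6,9); WM=5
i=8 t=4 v=3: → [3,6); WM=5
i=9 t=7 v=3: → [6,9); WM=6; [3,6) fires=3
i=10 t=8 v=7: → [6,9); WM=7
i=11 t=9 v=6: → [9,12); WM=8
i=12 t=12 v=5: → [12,15); WM=11; [6,9) fires=3
i=13 t=2 v=1: DROP (t<11-1); WM=11
i=14 t=7 v=3: DROP (t<11-1); WM=11
i=15 t=14 v=6: → [12,15); WM=13; [9,12) fires=1
i=16 t=23 v=5: → [21,24); WM=22; [12,15) fires=2
i=17 t=16 v=9: DROP (t<22-1); WM=22
i=18 t=20 v=1: DROP (t<22-1); WM=22
i=19 t=16 v=3: DROP (t<22-1); WM=22
i=20 t=23 v=9: → [21,24); WM=22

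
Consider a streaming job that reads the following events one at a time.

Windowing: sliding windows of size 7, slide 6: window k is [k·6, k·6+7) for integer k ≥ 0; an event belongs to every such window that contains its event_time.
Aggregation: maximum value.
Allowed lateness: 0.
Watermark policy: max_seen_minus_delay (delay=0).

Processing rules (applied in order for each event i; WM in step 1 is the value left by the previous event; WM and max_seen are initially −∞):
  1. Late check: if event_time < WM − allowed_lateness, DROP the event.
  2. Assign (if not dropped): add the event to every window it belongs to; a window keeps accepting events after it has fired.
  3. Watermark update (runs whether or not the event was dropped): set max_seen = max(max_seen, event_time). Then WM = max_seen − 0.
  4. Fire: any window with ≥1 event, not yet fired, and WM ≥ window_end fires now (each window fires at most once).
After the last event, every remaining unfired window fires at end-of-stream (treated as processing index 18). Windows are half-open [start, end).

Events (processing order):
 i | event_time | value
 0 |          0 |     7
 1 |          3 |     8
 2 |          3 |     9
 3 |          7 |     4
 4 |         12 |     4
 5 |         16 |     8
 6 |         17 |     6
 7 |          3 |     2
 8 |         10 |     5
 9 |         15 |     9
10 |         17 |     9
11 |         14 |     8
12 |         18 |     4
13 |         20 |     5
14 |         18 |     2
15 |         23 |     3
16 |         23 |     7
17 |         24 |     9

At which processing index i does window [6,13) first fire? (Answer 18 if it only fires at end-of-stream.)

5

i=0 t=0 v=7: → [0,7); WM=0
i=1 t=3 v=8: → [0,7); WM=3
i=2 t=3 v=9: → [0,7); WM=3
i=3 t=7 v=4: → [6,13); WM=7; [0,7) fires=9
i=4 t=12 v=4: → [12,19),[6,13); WM=12
i=5 t=16 v=8: → [12,19); WM=16; [6,13) fires=4
i=6 t=17 v=6: → [12,19); WM=17
i=7 t=3 v=2: DROP (t<17-0); WM=17
i=8 t=10 v=5: DROP (t<17-0); WM=17
i=9 t=15 v=9: DROP (t<17-0); WM=17
i=10 t=17 v=9: → [12,19); WM=17
i=11 t=14 v=8: DROP (t<17-0); WM=17
i=12 t=18 v=4: → [18,25),[12,19); WM=18
i=13 t=20 v=5: → [18,25); WM=20; [12,19) fires=9
i=14 t=18 v=2: DROP (t<20-0); WM=20
i=15 t=23 v=3: → [18,25); WM=23
i=16 t=23 v=7: → [18,25); WM=23
i=17 t=24 v=9: → [24,31),[18,25); WM=24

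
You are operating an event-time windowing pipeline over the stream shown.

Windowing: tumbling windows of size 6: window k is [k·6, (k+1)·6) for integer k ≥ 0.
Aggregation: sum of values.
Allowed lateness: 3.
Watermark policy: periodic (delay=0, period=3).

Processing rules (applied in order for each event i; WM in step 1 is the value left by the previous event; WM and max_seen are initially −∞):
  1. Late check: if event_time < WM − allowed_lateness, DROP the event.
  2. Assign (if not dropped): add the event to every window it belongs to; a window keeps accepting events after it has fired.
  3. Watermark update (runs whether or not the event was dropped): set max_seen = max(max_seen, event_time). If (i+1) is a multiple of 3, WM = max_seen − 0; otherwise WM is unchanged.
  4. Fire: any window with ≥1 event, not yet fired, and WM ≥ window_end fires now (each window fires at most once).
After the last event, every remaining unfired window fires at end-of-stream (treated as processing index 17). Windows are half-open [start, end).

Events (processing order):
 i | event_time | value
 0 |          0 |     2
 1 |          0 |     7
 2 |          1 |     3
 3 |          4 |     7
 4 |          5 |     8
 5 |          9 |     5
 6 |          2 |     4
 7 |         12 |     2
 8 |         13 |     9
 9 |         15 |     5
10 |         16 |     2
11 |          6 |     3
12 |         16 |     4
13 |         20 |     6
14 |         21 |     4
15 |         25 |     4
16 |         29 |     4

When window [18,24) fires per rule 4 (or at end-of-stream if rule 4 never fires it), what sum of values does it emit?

10

i=0 t=0 v=2: → [0,6); WM=−∞
i=1 t=0 v=7: → [0,6); WM=−∞
i=2 t=1 v=3: → [0,6); WM=1
i=3 t=4 v=7: → [0,6); WM=1
i=4 t=5 v=8: → [0,6); WM=1
i=5 t=9 v=5: → [6,12); WM=9; [0,6) fires=27
i=6 t=2 v=4: DROP (t<9-3); WM=9
i=7 t=12 v=2: → [12,18); WM=9
i=8 t=13 v=9: → [12,18); WM=13; [6,12) fires=5
i=9 t=15 v=5: → [12,18); WM=13
i=10 t=16 v=2: → [12,18); WM=13
i=11 t=6 v=3: DROP (t<13-3); WM=16
i=12 t=16 v=4: → [12,18); WM=16
i=13 t=20 v=6: → [18,24); WM=16
i=14 t=21 v=4: → [18,24); WM=21; [12,18) fires=22
i=15 t=25 v=4: → [24,30); WM=21
i=16 t=29 v=4: → [24,30); WM=21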